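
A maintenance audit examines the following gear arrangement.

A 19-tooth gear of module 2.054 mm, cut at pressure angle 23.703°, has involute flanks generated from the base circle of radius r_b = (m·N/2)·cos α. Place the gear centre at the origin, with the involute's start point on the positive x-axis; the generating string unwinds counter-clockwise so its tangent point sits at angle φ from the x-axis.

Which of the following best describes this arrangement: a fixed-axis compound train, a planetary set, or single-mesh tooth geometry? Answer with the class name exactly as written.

single-mesh tooth geometry

recognized (one wheel, involute flank): single-mesh tooth geometry, m = 2.054, N = 19
classification: single-mesh tooth geometry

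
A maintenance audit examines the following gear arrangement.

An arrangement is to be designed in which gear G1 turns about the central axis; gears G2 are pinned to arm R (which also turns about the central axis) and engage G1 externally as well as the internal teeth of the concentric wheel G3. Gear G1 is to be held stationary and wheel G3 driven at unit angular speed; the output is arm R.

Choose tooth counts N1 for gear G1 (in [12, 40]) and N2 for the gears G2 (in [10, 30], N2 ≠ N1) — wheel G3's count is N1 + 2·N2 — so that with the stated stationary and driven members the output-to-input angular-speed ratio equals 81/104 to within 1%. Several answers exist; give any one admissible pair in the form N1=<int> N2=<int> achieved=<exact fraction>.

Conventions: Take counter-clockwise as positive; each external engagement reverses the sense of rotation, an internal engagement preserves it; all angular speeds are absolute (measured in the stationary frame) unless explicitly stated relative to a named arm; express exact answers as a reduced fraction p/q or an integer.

design class (target 81/104): planetary set
Willis with ω_sun = 0: ω_arm/ω_ring = N3/(N1+N3); set equal to 81/104  ⇒  N3/N1 = (81/104)/(1 − 81/104) = 81/23
N3 = N1 + 2·N2  ⇒  N2/N1 = (N3/N1 − 1)/2 = (81/23 − 1)/2 = 29/23
smallest multiple with N1 ≥ 12 and N2 ≥ 10: k = 1  ⇒  N1 = 1·23 = 23, N2 = 1·29 = 29 (N1 ≤ 40, N2 ≤ 30, N2 ≠ N1 ✓), N3 = 23 + 2·29 = 81
check: N3/(N1+N3) with N1 = 23, N3 = 81 gives 81/104; |achieved − target| = 0 ≤ 81/10400 ✓

N1=23 N2=29 achieved=81/104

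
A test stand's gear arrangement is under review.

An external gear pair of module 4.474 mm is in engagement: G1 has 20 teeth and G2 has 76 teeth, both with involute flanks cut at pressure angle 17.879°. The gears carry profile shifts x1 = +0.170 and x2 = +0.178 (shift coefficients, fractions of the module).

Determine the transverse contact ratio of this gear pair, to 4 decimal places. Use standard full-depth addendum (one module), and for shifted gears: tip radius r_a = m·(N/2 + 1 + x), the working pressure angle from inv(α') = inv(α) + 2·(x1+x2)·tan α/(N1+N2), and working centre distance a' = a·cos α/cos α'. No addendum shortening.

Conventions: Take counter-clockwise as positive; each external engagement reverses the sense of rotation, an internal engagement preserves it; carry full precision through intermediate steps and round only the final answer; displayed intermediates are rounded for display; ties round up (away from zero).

single-mesh involute tooth geometry (20T engaging 76T at module 4.474)
base radii: r_b1 = 42.579371, r_b2 = 161.801609
tip radii: r_a1 = 49.974580, r_a2 = 175.282372
inv(α') = inv(17.879°) + 2·(+0.170+0.178)·tan α/(20+76) = 0.01287783  ⇒  α' = 19.07831°
a' = a·cos α / cos α' = 214.7520·cos 17.879°/cos 19.07831° = 216.259531
action lengths: √(r_a1²−r_b1²) = 26.162107, √(r_a2²−r_b2²) = 67.410305
base pitch p_b = π·m·cos α = 13.376704
CR = (26.162107 + 67.410305 − 216.259531·sin 19.07831°)/13.376704 = 1.710868
contact ratio ≈ 1.7109

1.7109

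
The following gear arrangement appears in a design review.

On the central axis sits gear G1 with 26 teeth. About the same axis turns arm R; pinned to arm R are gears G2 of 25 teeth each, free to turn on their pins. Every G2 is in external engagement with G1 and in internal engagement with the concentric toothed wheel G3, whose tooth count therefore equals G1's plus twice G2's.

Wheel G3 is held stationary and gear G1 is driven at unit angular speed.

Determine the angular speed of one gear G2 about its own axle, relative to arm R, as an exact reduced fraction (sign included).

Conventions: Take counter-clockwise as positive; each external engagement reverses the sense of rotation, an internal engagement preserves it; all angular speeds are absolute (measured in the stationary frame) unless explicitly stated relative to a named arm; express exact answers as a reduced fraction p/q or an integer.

class = planetary set [G3 = 26+2·25 = 76; Willis about the carrier]
ring teeth: 26 + 2·25 = 76
26(ω_sun−ω_arm) = −76(ω_ring−ω_arm),  ω_ring = 0, ω_sun = 1
26(1−ω_arm) = −76(0−ω_arm)  ⇒  102·ω_arm = 26  ⇒  ω_arm = 13/51
sun–planet mesh: 26·(1−13/51) = −25·(ω_p−ω_arm)  ⇒  ω_p−ω_arm = -988/1275
exact speed ratio = -988/1275

-988/1275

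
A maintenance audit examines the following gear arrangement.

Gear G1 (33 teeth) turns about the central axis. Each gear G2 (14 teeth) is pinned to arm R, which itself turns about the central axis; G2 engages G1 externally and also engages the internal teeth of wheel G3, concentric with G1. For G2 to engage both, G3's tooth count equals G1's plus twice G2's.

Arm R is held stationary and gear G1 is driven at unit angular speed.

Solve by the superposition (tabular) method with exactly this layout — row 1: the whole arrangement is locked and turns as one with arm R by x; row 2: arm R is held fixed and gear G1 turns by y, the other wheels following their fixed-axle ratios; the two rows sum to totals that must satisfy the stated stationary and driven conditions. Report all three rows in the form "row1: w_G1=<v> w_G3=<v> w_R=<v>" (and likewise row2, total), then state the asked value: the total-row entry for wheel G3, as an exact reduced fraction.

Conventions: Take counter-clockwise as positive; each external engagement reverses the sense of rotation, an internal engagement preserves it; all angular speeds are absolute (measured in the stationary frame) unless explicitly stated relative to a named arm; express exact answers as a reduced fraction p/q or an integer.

row1: w_G1=0 w_G3=0 w_R=0
row2: w_G1=1 w_G3=-33/61 w_R=0
total: w_G1=1 w_G3=-33/61 w_R=0
asked value: -33/61

planetary set (33T centre, 14T on arm, 61T internal) — Willis relation
row 1 (train locked, turned with arm): all members turn x
row 2 (arm held, sun turns y): ω_ring = −(33/61)·y, ω_arm = 0
boundary: total ω_arm = x = 0 and total ω_sun = x + y = 1  ⇒  y = 1, x = 0
row 2 ring = −(33/61)·1 = -33/61
totals (row 1 + row 2): sun 0 + 1 = 1, ring 0 + (-33/61) = -33/61, arm 0 + 0 = 0
asked cell (total, ring) = -33/61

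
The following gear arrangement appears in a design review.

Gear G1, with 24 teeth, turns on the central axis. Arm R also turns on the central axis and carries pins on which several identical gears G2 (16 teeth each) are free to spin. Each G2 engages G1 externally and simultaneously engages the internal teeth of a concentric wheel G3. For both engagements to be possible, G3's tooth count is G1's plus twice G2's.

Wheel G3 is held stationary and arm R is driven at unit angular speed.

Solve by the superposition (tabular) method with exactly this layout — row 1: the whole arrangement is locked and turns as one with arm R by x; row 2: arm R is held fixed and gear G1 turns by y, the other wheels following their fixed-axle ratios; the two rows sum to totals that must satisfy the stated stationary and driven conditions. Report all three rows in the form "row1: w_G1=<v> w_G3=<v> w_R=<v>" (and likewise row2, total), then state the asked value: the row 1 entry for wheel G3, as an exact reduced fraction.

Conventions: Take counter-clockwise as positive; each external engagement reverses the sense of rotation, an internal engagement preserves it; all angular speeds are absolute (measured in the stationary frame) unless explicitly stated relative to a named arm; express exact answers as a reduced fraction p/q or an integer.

recognized (axles ride arm R): planetary set, 24/16/56 teeth
row 1 (train locked, turned with arm): all members turn x
row 2: sun turns y, ring = −(24/56)·y, arm 0
boundary: total ω_ring = x − (24/56)·y = 0 and total ω_arm = x = 1  ⇒  y = 7/3, x = 1
row 2 ring = −(24/56)·7/3 = -1
totals (row 1 + row 2): sun 1 + 7/3 = 10/3, ring 1 + (-1) = 0, arm 1 + 0 = 1
asked cell (row1, ring) = 1

row1: w_G1=1 w_G3=1 w_R=1
row2: w_G1=7/3 w_G3=-1 w_R=0
total: w_G1=10/3 w_G3=0 w_R=1
asked value: 1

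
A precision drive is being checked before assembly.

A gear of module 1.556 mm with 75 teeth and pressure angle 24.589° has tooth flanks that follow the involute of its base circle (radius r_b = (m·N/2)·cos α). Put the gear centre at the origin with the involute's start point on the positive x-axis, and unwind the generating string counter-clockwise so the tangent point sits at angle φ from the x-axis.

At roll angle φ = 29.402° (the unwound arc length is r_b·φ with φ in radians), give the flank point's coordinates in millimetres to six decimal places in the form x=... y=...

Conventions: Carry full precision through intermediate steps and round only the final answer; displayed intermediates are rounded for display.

recognized (one wheel, involute flank): single-mesh tooth geometry, m = 1.556, N = 75
pitch radius r_p = m·N/2 = 1.556·75/2 = 58.350000
base radius r_b = r_p·cos α = 58.350000·cos 24.589° = 53.058589
roll angle φ = 29.402° = 0.51316171 rad
x = r_b·(cos φ + φ·sin φ) = 59.591443
y = r_b·(sin φ − φ·cos φ) = 2.327648

x=59.591443 y=2.327648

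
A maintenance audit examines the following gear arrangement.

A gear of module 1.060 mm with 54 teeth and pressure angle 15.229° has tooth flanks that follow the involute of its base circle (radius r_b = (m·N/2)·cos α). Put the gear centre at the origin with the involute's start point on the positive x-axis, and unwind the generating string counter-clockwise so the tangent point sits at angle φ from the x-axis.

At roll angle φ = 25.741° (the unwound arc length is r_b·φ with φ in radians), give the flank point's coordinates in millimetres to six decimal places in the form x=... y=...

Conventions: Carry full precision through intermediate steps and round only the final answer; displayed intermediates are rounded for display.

single-mesh involute tooth geometry (54T wheel at module 1.060)
pitch radius r_p = m·N/2 = 1.060·54/2 = 28.620000
base radius r_b = r_p·cos α = 28.620000·cos 15.229° = 27.614970
roll angle φ = 25.741° = 0.44926520 rad
x = r_b·(cos φ + φ·sin φ) = 30.262805
y = r_b·(sin φ − φ·cos φ) = 0.817976

x=30.262805 y=0.817976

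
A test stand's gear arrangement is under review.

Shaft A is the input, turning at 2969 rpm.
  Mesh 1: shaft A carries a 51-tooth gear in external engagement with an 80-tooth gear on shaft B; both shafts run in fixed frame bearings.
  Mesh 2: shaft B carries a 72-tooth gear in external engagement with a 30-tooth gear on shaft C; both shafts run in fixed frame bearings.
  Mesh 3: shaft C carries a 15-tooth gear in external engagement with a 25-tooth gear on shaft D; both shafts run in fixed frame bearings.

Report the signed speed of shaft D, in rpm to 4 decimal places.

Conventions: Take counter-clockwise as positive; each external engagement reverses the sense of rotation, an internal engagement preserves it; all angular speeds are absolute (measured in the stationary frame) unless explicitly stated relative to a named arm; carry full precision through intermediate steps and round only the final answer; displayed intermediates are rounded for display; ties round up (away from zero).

class = fixed-axis compound train [3 meshes; 3 ratios multiply, 3 sense flips]
mesh 1 [51T→80T]: ω = 2969.0000×51/80 = 1892.7375 rpm, sense flips to −
mesh 2 [72T→30T]: ω = 1892.7375×72/30 = 4542.5700 rpm, sense flips to +
mesh 3 [15T→25T]: ω = 4542.5700×15/25 = 2725.5420 rpm, sense flips to −
signed output speed = -2725.5420 rpm

-2725.5420 rpm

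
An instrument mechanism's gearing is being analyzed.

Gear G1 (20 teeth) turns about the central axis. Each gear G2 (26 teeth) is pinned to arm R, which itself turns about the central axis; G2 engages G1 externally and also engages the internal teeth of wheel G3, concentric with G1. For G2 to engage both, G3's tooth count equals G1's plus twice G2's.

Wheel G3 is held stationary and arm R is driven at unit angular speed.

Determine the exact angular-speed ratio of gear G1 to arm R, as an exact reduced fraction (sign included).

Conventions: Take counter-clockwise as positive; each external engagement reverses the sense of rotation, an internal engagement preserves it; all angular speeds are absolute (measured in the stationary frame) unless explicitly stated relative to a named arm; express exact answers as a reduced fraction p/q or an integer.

23/5

topology: planetary set — G1 20T / G2 26T / G3 72T, arm = carrier (Willis)
ring teeth: 20 + 2·26 = 72
20(ω_sun−ω_arm) = −72(ω_ring−ω_arm),  ω_ring = 0, ω_arm = 1
ω_sun = 1 − (72/20)(0−1) = 23/5
ω_out/ω_in = 23/5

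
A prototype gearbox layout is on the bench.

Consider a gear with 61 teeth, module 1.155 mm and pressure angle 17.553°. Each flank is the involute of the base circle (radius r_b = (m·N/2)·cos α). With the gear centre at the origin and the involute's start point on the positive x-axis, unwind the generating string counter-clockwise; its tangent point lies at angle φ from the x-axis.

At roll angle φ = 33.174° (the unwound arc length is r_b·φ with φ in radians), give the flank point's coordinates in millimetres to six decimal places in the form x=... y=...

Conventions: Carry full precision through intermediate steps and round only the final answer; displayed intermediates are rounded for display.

x=38.753960 y=2.101112

single-mesh involute tooth geometry (61T wheel at module 1.155)
pitch radius r_p = m·N/2 = 1.155·61/2 = 35.227500
base radius r_b = r_p·cos α = 35.227500·cos 17.553° = 33.587251
roll angle φ = 33.174° = 0.57899553 rad
x = r_b·(cos φ + φ·sin φ) = 38.753960
y = r_b·(sin φ − φ·cos φ) = 2.101112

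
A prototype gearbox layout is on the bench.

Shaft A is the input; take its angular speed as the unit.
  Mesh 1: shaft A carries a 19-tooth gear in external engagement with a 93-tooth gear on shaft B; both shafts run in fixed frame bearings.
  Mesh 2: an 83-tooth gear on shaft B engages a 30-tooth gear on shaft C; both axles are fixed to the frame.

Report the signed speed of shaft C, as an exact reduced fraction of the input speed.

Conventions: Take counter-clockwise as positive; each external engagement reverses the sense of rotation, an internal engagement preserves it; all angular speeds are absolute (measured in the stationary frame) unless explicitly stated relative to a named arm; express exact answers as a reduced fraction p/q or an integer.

2-mesh fixed-axis compound train (all bearings frame-fixed)
mesh 1 [19T→93T]: |ω|/ω_in = 1×19/93 = 19/93, sense flips to −
mesh 2 [83T→30T]: |ω|/ω_in = (19/93)×83/30 = 1577/2790, sense flips to +
signed output speed (× input speed) = 1577/2790

1577/2790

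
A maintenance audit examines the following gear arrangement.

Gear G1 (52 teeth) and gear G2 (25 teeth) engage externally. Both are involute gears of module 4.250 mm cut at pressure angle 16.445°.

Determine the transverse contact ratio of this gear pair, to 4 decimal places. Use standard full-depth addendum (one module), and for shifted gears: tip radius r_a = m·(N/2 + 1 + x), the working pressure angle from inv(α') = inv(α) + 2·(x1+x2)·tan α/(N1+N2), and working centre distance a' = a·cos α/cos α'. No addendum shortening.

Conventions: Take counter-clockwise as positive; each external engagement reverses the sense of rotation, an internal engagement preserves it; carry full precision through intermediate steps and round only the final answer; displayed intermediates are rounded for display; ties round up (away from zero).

class = single-mesh tooth geometry [involute pair 52T × 25T, m = 4.250]
base radii: r_b1 = 105.979658, r_b2 = 50.951759
tip radii: r_a1 = 114.750000, r_a2 = 57.375000
no profile shift: α' = α, a' = a
action lengths: √(r_a1²−r_b1²) = 43.998575, √(r_a2²−r_b2²) = 26.378190
base pitch p_b = π·m·cos α = 12.805574
CR = (43.998575 + 26.378190 − 163.625000·sin 16.44500°)/12.805574 = 1.878508
contact ratio ≈ 1.8785

1.8785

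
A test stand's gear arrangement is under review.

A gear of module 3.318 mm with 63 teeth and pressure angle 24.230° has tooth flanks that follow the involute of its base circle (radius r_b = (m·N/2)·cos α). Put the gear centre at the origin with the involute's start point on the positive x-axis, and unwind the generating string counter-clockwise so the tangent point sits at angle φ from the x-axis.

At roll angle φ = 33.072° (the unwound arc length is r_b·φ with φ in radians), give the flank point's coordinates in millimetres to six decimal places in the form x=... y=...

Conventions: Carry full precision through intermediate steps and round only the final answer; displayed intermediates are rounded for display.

recognized (one wheel, involute flank): single-mesh tooth geometry, m = 3.318, N = 63
pitch radius r_p = m·N/2 = 3.318·63/2 = 104.517000
base radius r_b = r_p·cos α = 104.517000·cos 24.230° = 95.309612
roll angle φ = 33.072° = 0.57721529 rad
x = r_b·(cos φ + φ·sin φ) = 109.888890
y = r_b·(sin φ − φ·cos φ) = 5.908669

x=109.888890 y=5.908669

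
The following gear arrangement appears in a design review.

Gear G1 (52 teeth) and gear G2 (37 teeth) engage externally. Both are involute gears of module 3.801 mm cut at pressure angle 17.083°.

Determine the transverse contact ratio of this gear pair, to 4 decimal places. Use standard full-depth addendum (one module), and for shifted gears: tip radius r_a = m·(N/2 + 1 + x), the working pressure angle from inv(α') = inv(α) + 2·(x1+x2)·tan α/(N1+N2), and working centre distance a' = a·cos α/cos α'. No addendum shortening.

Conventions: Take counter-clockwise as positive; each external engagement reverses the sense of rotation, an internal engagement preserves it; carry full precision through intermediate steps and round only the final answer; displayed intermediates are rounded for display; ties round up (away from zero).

class = single-mesh tooth geometry [involute pair 52T × 37T, m = 3.801]
base radii: r_b1 = 94.465818, r_b2 = 67.216063
tip radii: r_a1 = 102.627000, r_a2 = 74.119500
no profile shift: α' = α, a' = a
action lengths: √(r_a1²−r_b1²) = 40.106238, √(r_a2²−r_b2²) = 31.236215
base pitch p_b = π·m·cos α = 11.414351
CR = (40.106238 + 31.236215 − 169.144500·sin 17.08300°)/11.414351 = 1.897184
contact ratio ≈ 1.8972

1.8972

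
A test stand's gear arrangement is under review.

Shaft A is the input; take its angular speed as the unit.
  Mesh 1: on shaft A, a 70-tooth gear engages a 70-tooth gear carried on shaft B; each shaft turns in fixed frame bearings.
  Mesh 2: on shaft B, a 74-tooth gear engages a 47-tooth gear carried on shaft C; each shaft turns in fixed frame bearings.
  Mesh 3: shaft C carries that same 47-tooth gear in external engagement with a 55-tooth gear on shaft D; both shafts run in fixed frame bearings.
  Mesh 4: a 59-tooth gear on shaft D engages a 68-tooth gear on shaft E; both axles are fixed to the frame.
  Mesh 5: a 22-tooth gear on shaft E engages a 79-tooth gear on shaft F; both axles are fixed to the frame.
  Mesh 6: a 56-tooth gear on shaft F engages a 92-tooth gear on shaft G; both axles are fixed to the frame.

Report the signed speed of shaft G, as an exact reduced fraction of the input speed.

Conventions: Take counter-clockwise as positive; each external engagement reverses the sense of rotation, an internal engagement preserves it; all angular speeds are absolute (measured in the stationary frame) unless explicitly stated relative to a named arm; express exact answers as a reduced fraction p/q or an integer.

30562/154445

6-mesh fixed-axis compound train (all bearings frame-fixed)
mesh 1 [70T→70T]: |ω|/ω_in = 1×70/70 = 1, sense flips to −
mesh 2 [74T→47T]: |ω|/ω_in = 1×74/47 = 74/47, sense flips to +
mesh 3 [47T→55T]: |ω|/ω_in = (74/47)×47/55 = 74/55, sense flips to −
mesh 4 [59T→68T]: |ω|/ω_in = (74/55)×59/68 = 2183/1870, sense flips to +
mesh 5 [22T→79T]: |ω|/ω_in = (2183/1870)×22/79 = 2183/6715, sense flips to −
mesh 6 [56T→92T]: |ω|/ω_in = (2183/6715)×56/92 = 30562/154445, sense flips to +
signed output speed (× input speed) = 30562/154445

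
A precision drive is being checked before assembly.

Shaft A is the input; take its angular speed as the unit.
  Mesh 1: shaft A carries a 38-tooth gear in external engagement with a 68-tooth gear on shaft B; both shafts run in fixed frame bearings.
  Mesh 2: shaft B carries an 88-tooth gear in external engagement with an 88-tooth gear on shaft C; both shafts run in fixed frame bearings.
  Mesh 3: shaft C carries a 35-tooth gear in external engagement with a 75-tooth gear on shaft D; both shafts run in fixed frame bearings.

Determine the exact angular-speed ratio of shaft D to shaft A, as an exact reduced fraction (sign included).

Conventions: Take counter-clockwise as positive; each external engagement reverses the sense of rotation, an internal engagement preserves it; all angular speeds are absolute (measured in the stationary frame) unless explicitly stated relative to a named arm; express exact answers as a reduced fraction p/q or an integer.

class = fixed-axis compound train [3 meshes; 3 ratios multiply, 3 sense flips]
mesh 1 [38T→68T]: running ratio 19/34, sense −
mesh 2 [88T→88T]: running ratio 19/34, sense +
mesh 3 [35T→75T]: running ratio 133/510, sense −
ω_out/ω_in = -133/510

-133/510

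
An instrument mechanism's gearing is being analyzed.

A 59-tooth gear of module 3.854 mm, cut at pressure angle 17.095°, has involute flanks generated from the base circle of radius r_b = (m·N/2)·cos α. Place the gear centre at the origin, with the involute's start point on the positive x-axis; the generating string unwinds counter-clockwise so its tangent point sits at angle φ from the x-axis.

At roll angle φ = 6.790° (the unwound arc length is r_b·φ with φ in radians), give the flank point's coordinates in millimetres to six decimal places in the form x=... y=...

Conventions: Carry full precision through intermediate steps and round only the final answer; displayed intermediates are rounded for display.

x=109.430301 y=0.060203

recognized (one wheel, involute flank): single-mesh tooth geometry, m = 3.854, N = 59
pitch radius r_p = m·N/2 = 3.854·59/2 = 113.693000
base radius r_b = r_p·cos α = 113.693000·cos 17.095° = 108.669892
roll angle φ = 6.790° = 0.11850786 rad
x = r_b·(cos φ + φ·sin φ) = 109.430301
y = r_b·(sin φ − φ·cos φ) = 0.060203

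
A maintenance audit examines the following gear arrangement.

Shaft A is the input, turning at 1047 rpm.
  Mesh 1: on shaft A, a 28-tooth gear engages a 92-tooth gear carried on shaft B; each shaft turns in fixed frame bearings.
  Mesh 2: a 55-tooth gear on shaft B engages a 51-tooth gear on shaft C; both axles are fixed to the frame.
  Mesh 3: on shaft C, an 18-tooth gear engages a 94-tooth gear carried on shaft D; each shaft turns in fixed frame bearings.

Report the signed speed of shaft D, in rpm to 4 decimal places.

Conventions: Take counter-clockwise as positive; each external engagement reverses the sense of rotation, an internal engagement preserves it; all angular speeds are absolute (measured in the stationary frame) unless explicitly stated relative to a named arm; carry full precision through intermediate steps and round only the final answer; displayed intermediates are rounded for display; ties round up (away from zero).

topology: fixed-axis compound train — 3 meshes, A→D
mesh 1 [28T→92T]: ω = 1047.0000×28/92 = 318.6522 rpm, sense flips to −
mesh 2 [55T→51T]: ω = 318.6522×55/51 = 343.6445 rpm, sense flips to +
mesh 3 [18T→94T]: ω = 343.6445×18/94 = 65.8043 rpm, sense flips to −
signed output speed = -65.8043 rpm

-65.8043 rpm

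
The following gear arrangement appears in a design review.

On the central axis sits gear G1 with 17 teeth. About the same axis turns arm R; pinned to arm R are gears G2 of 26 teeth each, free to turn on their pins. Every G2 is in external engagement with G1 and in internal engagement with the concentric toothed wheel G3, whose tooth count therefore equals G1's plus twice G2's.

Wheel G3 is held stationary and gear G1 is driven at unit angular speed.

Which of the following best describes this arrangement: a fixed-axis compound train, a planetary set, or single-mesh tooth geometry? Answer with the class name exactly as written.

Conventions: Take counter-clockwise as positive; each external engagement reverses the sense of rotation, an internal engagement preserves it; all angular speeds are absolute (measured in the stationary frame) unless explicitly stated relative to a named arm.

planetary set

class = planetary set [G3 = 17+2·26 = 69; Willis about the carrier]
classification: planetary set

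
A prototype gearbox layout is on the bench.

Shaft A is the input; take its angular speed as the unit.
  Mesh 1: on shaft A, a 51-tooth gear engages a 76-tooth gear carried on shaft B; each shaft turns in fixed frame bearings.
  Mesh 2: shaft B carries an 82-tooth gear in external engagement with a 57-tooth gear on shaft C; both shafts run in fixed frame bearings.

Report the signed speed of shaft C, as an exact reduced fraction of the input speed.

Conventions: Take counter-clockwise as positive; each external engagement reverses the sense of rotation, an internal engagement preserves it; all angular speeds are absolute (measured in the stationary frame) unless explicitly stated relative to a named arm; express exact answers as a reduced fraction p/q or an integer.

697/722

2-mesh fixed-axis compound train (all bearings frame-fixed)
mesh 1 [51T→76T]: |ω|/ω_in = 1×51/76 = 51/76, sense flips to −
mesh 2 [82T→57T]: |ω|/ω_in = (51/76)×82/57 = 697/722, sense flips to +
signed output speed (× input speed) = 697/722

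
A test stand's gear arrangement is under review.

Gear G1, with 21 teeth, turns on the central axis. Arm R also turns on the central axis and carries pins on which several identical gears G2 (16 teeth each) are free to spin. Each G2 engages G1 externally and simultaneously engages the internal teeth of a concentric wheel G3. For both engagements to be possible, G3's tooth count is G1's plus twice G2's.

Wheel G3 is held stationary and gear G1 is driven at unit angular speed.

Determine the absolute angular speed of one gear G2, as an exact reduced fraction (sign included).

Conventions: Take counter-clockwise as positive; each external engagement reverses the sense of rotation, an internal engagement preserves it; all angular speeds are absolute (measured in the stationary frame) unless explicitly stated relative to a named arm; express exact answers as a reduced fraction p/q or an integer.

-21/32

planetary set (21T centre, 16T on arm, 53T internal) — Willis relation
ring teeth: 21 + 2·16 = 53
21(ω_sun−ω_arm) = −53(ω_ring−ω_arm),  ω_ring = 0, ω_sun = 1
21(1−ω_arm) = −53(0−ω_arm)  ⇒  74·ω_arm = 21  ⇒  ω_arm = 21/74
sun–planet mesh: 21·(1−21/74) = −16·(ω_p−ω_arm)  ⇒  ω_p−ω_arm = -1113/1184
ω_p = 21/74 − 1113/1184 = -21/32
exact speed ratio = -21/32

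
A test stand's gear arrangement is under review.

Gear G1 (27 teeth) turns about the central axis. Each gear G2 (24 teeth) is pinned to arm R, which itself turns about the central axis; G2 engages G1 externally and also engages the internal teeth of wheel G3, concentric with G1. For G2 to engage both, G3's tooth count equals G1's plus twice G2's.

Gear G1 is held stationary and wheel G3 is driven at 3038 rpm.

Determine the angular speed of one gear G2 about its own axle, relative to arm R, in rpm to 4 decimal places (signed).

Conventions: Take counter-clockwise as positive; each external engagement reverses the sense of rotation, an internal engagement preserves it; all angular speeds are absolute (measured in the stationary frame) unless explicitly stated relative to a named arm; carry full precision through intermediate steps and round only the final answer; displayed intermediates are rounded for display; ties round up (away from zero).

+2513.0515 rpm

recognized (axles ride arm R): planetary set, 27/24/75 teeth
normalise by the input: solve with ω_ring = 1, then scale by 3038 rpm
ring teeth: 27 + 2·24 = 75
27(ω_sun−ω_arm) = −75(ω_ring−ω_arm),  ω_sun = 0, ω_ring = 1
27(0−ω_arm) = −75(1−ω_arm)  ⇒  102·ω_arm = 75  ⇒  ω_arm = 25/34
sun–planet mesh: 27·(0−25/34) = −24·(ω_p−ω_arm)  ⇒  ω_p−ω_arm = 225/272
scale: ω_p−ω_arm = 225/272 × 3038 rpm = +2513.0515 rpm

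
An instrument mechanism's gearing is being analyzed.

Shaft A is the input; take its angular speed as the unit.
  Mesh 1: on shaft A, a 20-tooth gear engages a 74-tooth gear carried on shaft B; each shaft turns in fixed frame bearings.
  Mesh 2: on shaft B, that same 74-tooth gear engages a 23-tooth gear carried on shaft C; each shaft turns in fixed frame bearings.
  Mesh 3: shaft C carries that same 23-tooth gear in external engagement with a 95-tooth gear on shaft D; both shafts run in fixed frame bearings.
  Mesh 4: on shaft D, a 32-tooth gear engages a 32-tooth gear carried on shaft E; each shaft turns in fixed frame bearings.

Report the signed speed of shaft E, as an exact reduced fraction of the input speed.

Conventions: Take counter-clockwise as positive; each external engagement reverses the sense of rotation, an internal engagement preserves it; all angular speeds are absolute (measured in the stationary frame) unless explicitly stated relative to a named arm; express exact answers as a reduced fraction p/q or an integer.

4-mesh fixed-axis compound train (all bearings frame-fixed)
mesh 1 [20T→74T]: |ω|/ω_in = 1×20/74 = 10/37, sense flips to −
mesh 2 [74T→23T]: |ω|/ω_in = (10/37)×74/23 = 20/23, sense flips to +
mesh 3 [23T→95T]: |ω|/ω_in = (20/23)×23/95 = 4/19, sense flips to −
mesh 4 [32T→32T]: |ω|/ω_in = (4/19)×32/32 = 4/19, sense flips to +
signed output speed (× input speed) = 4/19

4/19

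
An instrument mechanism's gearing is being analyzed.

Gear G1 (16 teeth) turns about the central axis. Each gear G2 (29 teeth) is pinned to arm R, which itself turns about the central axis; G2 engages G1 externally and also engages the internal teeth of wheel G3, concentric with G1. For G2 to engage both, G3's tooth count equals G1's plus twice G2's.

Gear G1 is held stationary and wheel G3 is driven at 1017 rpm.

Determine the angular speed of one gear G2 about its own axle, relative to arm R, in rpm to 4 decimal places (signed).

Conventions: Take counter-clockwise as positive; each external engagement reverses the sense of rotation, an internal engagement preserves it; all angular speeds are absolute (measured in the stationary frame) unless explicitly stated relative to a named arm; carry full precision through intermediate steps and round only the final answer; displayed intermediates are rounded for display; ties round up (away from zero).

+461.3517 rpm

planetary set (16T centre, 29T on arm, 74T internal) — Willis relation
normalise by the input: solve with ω_ring = 1, then scale by 1017 rpm
ring teeth: 16 + 2·29 = 74
16(ω_sun−ω_arm) = −74(ω_ring−ω_arm),  ω_sun = 0, ω_ring = 1
16(0−ω_arm) = −74(1−ω_arm)  ⇒  90·ω_arm = 74  ⇒  ω_arm = 37/45
sun–planet mesh: 16·(0−37/45) = −29·(ω_p−ω_arm)  ⇒  ω_p−ω_arm = 592/1305
scale: ω_p−ω_arm = 592/1305 × 1017 rpm = +461.3517 rpm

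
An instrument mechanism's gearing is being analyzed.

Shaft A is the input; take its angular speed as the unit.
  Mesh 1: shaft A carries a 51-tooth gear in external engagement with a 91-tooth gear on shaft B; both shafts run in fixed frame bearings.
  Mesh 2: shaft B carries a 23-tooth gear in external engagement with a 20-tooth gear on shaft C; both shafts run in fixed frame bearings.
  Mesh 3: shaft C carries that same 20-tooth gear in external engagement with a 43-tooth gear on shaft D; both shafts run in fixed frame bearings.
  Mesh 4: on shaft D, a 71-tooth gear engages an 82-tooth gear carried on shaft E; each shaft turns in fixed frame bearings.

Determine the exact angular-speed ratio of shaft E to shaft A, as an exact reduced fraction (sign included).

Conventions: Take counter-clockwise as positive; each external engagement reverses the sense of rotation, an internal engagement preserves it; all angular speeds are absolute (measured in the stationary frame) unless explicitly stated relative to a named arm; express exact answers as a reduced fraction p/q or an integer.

83283/320866

class = fixed-axis compound train [4 meshes; 4 ratios multiply, 4 sense flips]
mesh 1 [51T→91T]: running ratio 51/91, sense −
mesh 2 [23T→20T]: running ratio 1173/1820, sense +
mesh 3 [20T→43T]: running ratio 1173/3913, sense −
mesh 4 [71T→82T]: running ratio 83283/320866, sense +
ω_out/ω_in = 83283/320866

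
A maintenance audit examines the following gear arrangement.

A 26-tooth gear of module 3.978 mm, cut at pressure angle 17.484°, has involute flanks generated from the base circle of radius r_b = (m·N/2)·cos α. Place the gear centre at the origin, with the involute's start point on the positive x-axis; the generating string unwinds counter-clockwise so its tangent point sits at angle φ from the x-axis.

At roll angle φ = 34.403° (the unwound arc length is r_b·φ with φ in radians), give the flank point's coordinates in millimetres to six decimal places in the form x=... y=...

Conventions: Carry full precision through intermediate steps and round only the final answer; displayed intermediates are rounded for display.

x=57.430996 y=3.432624

topology: single-mesh involute geometry — m = 3.978, N = 26
pitch radius r_p = m·N/2 = 3.978·26/2 = 51.714000
base radius r_b = r_p·cos α = 51.714000·cos 17.484° = 49.324859
roll angle φ = 34.403° = 0.60044562 rad
x = r_b·(cos φ + φ·sin φ) = 57.430996
y = r_b·(sin φ − φ·cos φ) = 3.432624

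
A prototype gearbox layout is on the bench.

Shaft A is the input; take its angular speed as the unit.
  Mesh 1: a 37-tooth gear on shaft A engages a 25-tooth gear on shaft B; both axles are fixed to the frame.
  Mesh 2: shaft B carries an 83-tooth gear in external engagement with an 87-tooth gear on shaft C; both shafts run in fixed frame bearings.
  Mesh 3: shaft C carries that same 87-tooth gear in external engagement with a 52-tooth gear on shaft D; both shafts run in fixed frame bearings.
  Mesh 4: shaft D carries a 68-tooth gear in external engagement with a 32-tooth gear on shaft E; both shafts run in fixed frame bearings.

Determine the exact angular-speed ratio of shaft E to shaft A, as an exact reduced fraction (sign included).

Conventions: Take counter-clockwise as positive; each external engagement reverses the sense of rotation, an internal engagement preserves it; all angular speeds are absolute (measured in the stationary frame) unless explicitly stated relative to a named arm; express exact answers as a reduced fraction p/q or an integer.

class = fixed-axis compound train [4 meshes; 4 ratios multiply, 4 sense flips]
mesh 1 [37T→25T]: running ratio 37/25, sense −
mesh 2 [83T→87T]: running ratio 3071/2175, sense +
mesh 3 [87T→52T]: running ratio 3071/1300, sense −
mesh 4 [68T→32T]: running ratio 52207/10400, sense +
ω_out/ω_in = 52207/10400

52207/10400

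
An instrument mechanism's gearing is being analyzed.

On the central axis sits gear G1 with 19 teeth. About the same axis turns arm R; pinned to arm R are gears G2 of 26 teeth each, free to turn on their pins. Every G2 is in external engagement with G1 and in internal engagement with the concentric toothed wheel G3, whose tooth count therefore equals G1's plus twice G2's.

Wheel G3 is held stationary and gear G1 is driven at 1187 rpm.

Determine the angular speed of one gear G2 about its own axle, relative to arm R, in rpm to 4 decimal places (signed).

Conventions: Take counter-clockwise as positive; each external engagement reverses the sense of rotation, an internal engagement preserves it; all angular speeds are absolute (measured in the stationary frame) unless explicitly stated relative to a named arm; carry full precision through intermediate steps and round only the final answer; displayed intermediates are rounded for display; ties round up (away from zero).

-684.3004 rpm

topology: planetary set — G1 19T / G2 26T / G3 71T, arm = carrier (Willis)
normalise by the input: solve with ω_sun = 1, then scale by 1187 rpm
ring teeth: 19 + 2·26 = 71
19(ω_sun−ω_arm) = −71(ω_ring−ω_arm),  ω_ring = 0, ω_sun = 1
19(1−ω_arm) = −71(0−ω_arm)  ⇒  90·ω_arm = 19  ⇒  ω_arm = 19/90
sun–planet mesh: 19·(1−19/90) = −26·(ω_p−ω_arm)  ⇒  ω_p−ω_arm = -1349/2340
scale: ω_p−ω_arm = -1349/2340 × 1187 rpm = -684.3004 rpm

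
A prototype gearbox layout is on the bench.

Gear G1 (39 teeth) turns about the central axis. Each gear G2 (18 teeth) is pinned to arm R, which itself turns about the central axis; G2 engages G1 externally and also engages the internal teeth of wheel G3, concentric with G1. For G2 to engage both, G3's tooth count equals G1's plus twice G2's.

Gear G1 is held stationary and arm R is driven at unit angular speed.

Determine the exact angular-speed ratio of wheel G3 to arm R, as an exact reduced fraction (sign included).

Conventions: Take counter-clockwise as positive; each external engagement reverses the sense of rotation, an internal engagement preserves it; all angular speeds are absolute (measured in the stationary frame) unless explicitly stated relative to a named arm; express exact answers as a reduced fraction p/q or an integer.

38/25

topology: planetary set — G1 39T / G2 18T / G3 75T, arm = carrier (Willis)
ring teeth: 39 + 2·18 = 75
39(ω_sun−ω_arm) = −75(ω_ring−ω_arm),  ω_sun = 0, ω_arm = 1
ω_ring = 1 − (39/75)(0−1) = 38/25
ω_out/ω_in = 38/25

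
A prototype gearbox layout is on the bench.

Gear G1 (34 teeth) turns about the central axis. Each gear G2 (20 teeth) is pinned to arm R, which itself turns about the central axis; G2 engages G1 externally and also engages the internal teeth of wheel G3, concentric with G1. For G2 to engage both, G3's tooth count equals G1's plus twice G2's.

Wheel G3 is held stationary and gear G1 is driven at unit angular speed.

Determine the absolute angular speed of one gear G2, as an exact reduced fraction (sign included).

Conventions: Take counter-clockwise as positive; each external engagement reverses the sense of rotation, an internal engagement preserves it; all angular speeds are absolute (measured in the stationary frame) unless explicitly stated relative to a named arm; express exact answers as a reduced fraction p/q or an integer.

class = planetary set [G3 = 34+2·20 = 74; Willis about the carrier]
ring teeth: 34 + 2·20 = 74
34(ω_sun−ω_arm) = −74(ω_ring−ω_arm),  ω_ring = 0, ω_sun = 1
34(1−ω_arm) = −74(0−ω_arm)  ⇒  108·ω_arm = 34  ⇒  ω_arm = 17/54
sun–planet mesh: 34·(1−17/54) = −20·(ω_p−ω_arm)  ⇒  ω_p−ω_arm = -629/540
ω_p = 17/54 − 629/540 = -17/20
exact speed ratio = -17/20

-17/20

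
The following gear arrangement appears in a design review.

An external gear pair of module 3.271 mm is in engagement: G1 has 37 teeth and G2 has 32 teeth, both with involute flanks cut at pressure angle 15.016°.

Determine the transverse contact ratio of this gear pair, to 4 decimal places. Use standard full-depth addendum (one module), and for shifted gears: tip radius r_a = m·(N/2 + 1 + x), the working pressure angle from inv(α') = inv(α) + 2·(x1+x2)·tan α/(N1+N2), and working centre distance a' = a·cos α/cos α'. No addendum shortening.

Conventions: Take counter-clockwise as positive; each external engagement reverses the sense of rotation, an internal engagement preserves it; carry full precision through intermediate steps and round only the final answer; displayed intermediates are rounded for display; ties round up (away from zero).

single-mesh involute tooth geometry (37T engaging 32T at module 3.271)
base radii: r_b1 = 58.447177, r_b2 = 50.548909
tip radii: r_a1 = 63.784500, r_a2 = 55.607000
no profile shift: α' = α, a' = a
action lengths: √(r_a1²−r_b1²) = 25.541926, √(r_a2²−r_b2²) = 23.172100
base pitch p_b = π·m·cos α = 9.925255
CR = (25.541926 + 23.172100 − 112.849500·sin 15.01600°)/9.925255 = 1.962266
contact ratio ≈ 1.9623

1.9623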